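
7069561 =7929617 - 860056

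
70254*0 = 0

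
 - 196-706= - 902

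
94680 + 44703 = 139383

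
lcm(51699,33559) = 1912863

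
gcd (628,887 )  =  1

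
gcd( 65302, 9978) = 2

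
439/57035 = 439/57035 = 0.01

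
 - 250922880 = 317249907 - 568172787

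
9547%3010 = 517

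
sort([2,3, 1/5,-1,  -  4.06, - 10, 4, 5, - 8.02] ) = [-10,-8.02,-4.06,-1, 1/5,2,3, 4, 5]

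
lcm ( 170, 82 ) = 6970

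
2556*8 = 20448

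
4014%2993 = 1021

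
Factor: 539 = 7^2*11^1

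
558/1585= 558/1585= 0.35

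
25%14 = 11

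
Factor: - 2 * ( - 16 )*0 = 0^1 = 0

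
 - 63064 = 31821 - 94885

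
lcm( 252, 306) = 4284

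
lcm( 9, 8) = 72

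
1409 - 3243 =-1834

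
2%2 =0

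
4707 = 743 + 3964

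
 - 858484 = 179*( - 4796 )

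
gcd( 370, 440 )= 10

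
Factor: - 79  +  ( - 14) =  - 3^1*31^1 = - 93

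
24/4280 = 3/535 = 0.01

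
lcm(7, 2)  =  14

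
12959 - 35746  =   - 22787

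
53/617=53/617 = 0.09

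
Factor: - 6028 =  - 2^2*11^1*137^1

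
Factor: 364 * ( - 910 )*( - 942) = 312028080 = 2^4*3^1 * 5^1*7^2*13^2 *157^1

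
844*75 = 63300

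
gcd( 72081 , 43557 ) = 3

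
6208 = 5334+874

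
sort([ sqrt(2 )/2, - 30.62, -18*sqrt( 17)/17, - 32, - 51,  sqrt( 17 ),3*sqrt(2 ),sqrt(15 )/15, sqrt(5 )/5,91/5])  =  [ - 51 ,  -  32, - 30.62,  -  18 * sqrt( 17) /17,sqrt( 15 ) /15,sqrt ( 5 ) /5 , sqrt(2) /2,sqrt( 17 ),3*sqrt(2),91/5 ]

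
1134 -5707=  - 4573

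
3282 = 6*547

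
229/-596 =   -  1 + 367/596 = - 0.38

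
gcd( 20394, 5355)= 9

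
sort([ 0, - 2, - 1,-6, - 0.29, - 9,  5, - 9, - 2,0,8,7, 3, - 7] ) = [ - 9, - 9  , - 7, - 6, - 2, - 2,  -  1,- 0.29,0,  0,3,  5,7,8] 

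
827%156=47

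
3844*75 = 288300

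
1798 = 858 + 940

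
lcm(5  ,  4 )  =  20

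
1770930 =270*6559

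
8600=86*100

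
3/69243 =1/23081=0.00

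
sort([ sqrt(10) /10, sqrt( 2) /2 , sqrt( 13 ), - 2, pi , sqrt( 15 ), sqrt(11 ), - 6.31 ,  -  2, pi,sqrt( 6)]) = [ - 6.31, - 2, - 2 , sqrt( 10) /10, sqrt( 2 ) /2,sqrt(6 ),pi,pi, sqrt( 11 ) , sqrt(13),sqrt(15 )] 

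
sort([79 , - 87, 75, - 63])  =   [-87, - 63,75, 79]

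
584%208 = 168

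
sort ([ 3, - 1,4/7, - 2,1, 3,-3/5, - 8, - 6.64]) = [ - 8, - 6.64  ,-2, - 1, - 3/5,  4/7 , 1, 3,3] 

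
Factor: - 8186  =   - 2^1*4093^1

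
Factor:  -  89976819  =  -3^1*29992273^1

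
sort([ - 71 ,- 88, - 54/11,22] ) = [-88 , - 71,-54/11, 22 ] 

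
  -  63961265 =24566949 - 88528214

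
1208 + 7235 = 8443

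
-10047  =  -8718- 1329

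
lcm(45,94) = 4230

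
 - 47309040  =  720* (  -  65707)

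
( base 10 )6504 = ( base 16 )1968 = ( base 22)D9E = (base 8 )14550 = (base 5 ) 202004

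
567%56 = 7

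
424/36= 11+7/9  =  11.78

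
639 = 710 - 71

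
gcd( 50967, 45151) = 1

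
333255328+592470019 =925725347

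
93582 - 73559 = 20023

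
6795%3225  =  345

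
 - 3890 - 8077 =  -  11967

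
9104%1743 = 389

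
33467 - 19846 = 13621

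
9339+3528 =12867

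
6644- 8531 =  - 1887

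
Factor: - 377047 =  - 11^1*151^1* 227^1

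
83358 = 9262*9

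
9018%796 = 262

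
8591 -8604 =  - 13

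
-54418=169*( - 322) 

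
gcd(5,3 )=1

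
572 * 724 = 414128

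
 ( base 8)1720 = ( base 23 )1ja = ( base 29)14j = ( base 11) 808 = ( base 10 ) 976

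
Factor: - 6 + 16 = 2^1*5^1 = 10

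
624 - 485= 139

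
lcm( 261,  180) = 5220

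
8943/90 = 2981/30 = 99.37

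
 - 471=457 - 928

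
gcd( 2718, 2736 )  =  18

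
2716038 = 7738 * 351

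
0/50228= 0 = 0.00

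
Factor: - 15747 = -3^1*29^1*181^1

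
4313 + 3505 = 7818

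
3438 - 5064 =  -1626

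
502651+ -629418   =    -  126767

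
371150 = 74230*5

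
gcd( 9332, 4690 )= 2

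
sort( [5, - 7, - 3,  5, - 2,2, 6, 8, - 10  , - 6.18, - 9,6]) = [ - 10, -9, -7,-6.18, - 3, - 2,  2,  5,5, 6, 6, 8 ]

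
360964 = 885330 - 524366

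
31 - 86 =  -55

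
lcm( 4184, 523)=4184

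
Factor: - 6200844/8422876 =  - 1550211/2105719= -3^1*7^(-1 )*11^( - 1)*13^1 * 23^(-1)*29^( - 1)*41^( - 1)*39749^1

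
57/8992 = 57/8992 = 0.01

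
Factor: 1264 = 2^4*79^1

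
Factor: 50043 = 3^1*7^1*2383^1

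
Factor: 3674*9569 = 2^1 * 7^1*11^1*167^1*1367^1 = 35156506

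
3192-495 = 2697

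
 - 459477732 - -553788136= 94310404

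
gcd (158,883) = 1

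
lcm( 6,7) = 42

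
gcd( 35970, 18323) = 1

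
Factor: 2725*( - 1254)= - 2^1*3^1 * 5^2*11^1 * 19^1 * 109^1 =- 3417150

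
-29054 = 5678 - 34732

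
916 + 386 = 1302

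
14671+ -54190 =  - 39519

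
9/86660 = 9/86660 = 0.00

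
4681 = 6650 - 1969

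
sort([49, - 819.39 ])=[ - 819.39, 49]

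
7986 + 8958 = 16944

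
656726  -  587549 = 69177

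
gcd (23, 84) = 1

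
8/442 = 4/221 = 0.02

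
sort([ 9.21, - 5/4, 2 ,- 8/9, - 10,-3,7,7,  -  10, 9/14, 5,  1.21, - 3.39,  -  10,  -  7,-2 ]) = [-10,-10, - 10,  -  7,  -  3.39, - 3,- 2 ,-5/4, - 8/9, 9/14, 1.21,2,5, 7, 7,  9.21]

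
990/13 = 76 + 2/13 =76.15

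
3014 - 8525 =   -  5511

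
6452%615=302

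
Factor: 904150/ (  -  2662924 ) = - 452075/1331462  =  - 2^(  -  1)*5^2*11^(  -  1)*13^2*107^1 * 60521^( - 1 ) 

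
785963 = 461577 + 324386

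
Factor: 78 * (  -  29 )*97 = -2^1*3^1*13^1 *29^1*97^1= - 219414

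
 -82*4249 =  - 348418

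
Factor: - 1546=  - 2^1* 773^1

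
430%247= 183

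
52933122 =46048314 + 6884808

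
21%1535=21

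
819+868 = 1687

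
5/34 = 5/34  =  0.15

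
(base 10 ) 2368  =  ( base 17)835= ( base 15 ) A7D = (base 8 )4500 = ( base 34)21M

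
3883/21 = 184 + 19/21= 184.90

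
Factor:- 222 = -2^1*3^1 * 37^1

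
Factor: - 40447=  -  11^1*3677^1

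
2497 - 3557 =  - 1060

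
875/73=875/73 = 11.99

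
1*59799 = 59799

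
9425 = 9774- 349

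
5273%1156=649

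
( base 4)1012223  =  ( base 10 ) 4523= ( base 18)DH5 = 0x11AB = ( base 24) 7KB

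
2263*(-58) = -131254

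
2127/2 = 2127/2 = 1063.50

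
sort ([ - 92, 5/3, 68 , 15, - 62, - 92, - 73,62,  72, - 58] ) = [ - 92, - 92, - 73, - 62, - 58, 5/3,15 , 62, 68,72 ] 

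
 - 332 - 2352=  - 2684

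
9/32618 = 9/32618 = 0.00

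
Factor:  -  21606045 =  - 3^1*5^1*1440403^1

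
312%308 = 4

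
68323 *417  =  28490691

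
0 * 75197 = 0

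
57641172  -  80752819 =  - 23111647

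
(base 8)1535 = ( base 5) 11421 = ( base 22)1h3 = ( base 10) 861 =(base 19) 276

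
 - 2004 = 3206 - 5210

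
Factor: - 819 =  - 3^2 * 7^1*13^1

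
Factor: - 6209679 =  - 3^1 *7^1* 295699^1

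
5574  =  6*929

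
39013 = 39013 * 1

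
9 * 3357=30213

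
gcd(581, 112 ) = 7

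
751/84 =8 + 79/84 = 8.94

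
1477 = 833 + 644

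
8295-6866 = 1429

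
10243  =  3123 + 7120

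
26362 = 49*538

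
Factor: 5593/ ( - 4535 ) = - 5^( - 1) * 7^1 * 17^1* 47^1*907^(-1 ) 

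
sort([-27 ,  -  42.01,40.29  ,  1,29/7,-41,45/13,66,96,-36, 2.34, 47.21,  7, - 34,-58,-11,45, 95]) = [-58, - 42.01,  -  41,-36,- 34, - 27, - 11,  1,2.34, 45/13,29/7 , 7,40.29,45, 47.21,66, 95,96]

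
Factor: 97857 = 3^2*83^1* 131^1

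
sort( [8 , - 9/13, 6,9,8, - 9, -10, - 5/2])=[  -  10,- 9, - 5/2, - 9/13, 6,8,8,9] 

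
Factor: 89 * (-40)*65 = -231400 = - 2^3*5^2*13^1*89^1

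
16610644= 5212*3187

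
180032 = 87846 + 92186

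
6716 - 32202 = -25486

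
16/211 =16/211 = 0.08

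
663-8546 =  - 7883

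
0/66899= 0 = 0.00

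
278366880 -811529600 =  - 533162720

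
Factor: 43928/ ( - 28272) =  - 2^(-1) * 3^( - 1) *17^2*31^( - 1) = -  289/186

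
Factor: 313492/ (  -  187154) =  - 2^1*11^(-1 ) * 47^ ( - 1)*433^1 = - 866/517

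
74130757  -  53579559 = 20551198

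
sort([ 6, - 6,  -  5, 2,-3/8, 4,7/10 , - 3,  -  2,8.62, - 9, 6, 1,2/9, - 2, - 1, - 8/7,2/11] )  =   [ - 9, - 6 , - 5, - 3, - 2, - 2,-8/7, - 1,  -  3/8,2/11, 2/9,7/10,  1, 2,4,6, 6,8.62 ]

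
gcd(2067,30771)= 39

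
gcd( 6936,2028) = 12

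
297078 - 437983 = -140905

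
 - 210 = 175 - 385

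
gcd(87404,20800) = 4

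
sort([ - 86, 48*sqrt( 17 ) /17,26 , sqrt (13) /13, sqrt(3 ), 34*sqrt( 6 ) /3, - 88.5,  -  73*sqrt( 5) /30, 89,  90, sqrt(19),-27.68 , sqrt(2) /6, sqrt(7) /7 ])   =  [ - 88.5, - 86, - 27.68 , - 73* sqrt( 5)/30,sqrt( 2 )/6, sqrt(13)/13, sqrt (7)/7,sqrt(3 ), sqrt( 19 ), 48*sqrt(17 )/17, 26,34*sqrt( 6 )/3 , 89,  90]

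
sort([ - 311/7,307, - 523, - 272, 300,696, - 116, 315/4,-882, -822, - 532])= [ - 882, - 822, - 532,  -  523,-272, - 116, -311/7,315/4, 300, 307, 696 ]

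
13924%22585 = 13924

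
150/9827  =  150/9827 =0.02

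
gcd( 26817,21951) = 3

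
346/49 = 346/49=7.06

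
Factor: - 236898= - 2^1*3^3*41^1*107^1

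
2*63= 126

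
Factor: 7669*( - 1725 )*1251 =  - 16549510275 =- 3^3*5^2*23^1*139^1*7669^1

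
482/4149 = 482/4149  =  0.12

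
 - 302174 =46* ( - 6569)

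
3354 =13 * 258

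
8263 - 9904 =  - 1641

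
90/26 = 45/13= 3.46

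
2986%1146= 694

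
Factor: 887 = 887^1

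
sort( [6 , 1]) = [ 1, 6] 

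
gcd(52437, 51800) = 7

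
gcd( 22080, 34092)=12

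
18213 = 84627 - 66414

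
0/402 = 0 = 0.00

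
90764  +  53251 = 144015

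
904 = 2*452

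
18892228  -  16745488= 2146740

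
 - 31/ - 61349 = 1/1979  =  0.00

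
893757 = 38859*23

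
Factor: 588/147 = 4 = 2^2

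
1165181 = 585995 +579186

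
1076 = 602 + 474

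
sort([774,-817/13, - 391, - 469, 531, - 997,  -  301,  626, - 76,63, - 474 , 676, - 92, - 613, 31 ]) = [ - 997,-613, - 474,-469, - 391, - 301, - 92, - 76 , - 817/13,31, 63, 531,626,676, 774 ]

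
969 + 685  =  1654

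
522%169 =15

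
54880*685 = 37592800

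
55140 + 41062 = 96202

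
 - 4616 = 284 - 4900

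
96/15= 32/5 =6.40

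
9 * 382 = 3438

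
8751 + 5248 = 13999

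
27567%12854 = 1859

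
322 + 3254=3576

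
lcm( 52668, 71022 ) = 4687452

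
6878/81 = 6878/81 = 84.91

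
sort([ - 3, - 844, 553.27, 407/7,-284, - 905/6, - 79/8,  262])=[- 844,-284,-905/6,-79/8 ,- 3, 407/7 , 262,  553.27]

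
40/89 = 40/89 = 0.45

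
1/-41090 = - 1 + 41089/41090 =-  0.00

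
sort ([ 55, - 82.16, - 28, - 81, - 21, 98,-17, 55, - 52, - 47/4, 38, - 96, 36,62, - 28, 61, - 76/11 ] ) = [ -96, - 82.16,-81, - 52, - 28,- 28, - 21,  -  17,-47/4, - 76/11,36,38, 55,55,61, 62, 98 ]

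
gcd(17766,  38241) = 63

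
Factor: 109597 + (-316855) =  - 2^1*3^1 * 34543^1=-  207258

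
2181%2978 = 2181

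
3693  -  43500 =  - 39807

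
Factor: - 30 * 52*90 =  - 2^4 * 3^3*5^2*13^1 = - 140400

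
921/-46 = - 21 + 45/46 = - 20.02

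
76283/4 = 19070 + 3/4 = 19070.75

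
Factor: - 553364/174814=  - 2^1*  7^1*19763^1*87407^( - 1 )  =  - 276682/87407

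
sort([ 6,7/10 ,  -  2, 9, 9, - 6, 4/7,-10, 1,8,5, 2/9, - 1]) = [-10,  -  6, - 2 , - 1, 2/9,4/7, 7/10, 1,5,6, 8,9, 9]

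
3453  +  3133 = 6586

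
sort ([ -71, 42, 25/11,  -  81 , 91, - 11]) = [ - 81, - 71 , - 11,  25/11, 42, 91]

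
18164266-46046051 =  - 27881785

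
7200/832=8+17/26 = 8.65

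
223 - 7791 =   -  7568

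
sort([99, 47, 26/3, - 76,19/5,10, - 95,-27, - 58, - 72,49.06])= [ - 95,  -  76,-72, - 58, - 27,19/5,26/3,10,  47,49.06, 99] 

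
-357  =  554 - 911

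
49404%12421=12141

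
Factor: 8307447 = 3^1*2769149^1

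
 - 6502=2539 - 9041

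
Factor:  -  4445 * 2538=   -2^1*3^3*5^1*7^1*47^1*127^1  =  -11281410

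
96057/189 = 10673/21 = 508.24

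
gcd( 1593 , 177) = 177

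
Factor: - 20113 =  - 20113^1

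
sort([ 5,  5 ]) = [5, 5 ] 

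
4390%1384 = 238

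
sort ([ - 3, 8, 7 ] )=[  -  3,  7,8 ] 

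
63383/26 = 2437 + 21/26 = 2437.81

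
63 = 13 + 50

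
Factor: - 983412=  -  2^2*3^2*59^1*463^1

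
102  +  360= 462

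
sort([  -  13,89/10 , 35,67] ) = [- 13,89/10,35,67]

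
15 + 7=22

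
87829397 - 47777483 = 40051914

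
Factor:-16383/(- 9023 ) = 3^1*7^( - 1) * 43^1 * 127^1 * 1289^(  -  1 )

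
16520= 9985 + 6535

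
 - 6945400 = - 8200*847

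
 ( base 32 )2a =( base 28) 2I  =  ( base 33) 28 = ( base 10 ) 74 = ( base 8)112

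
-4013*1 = -4013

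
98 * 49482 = 4849236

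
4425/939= 1475/313= 4.71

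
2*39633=79266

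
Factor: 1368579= 3^1 *456193^1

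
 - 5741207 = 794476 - 6535683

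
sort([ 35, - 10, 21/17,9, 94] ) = [ - 10, 21/17,9,35,94] 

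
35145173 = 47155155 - 12009982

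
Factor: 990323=990323^1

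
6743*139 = 937277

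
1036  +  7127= 8163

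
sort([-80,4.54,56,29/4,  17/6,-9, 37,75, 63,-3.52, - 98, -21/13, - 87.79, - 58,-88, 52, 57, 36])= [-98,-88,-87.79 ,  -  80, - 58, -9 , - 3.52 , - 21/13, 17/6, 4.54, 29/4,36, 37,52, 56, 57,63, 75 ]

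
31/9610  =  1/310= 0.00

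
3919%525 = 244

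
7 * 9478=66346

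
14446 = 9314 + 5132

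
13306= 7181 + 6125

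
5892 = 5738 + 154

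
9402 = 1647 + 7755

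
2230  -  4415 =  - 2185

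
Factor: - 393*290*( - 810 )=92315700=2^2*3^5*5^2*29^1*131^1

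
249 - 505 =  - 256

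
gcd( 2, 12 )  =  2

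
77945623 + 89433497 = 167379120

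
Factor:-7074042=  -2^1*3^1*19^1 *62053^1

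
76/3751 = 76/3751 = 0.02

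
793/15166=793/15166 = 0.05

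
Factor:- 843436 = -2^2*11^1*29^1*661^1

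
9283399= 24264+9259135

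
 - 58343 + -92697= - 151040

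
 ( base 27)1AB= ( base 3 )1101102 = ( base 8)1762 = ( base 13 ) 5C9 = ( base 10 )1010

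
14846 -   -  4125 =18971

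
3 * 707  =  2121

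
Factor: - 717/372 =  - 2^ ( - 2)  *  31^(  -  1)*239^1 =- 239/124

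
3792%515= 187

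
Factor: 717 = 3^1*239^1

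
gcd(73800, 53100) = 900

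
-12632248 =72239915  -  84872163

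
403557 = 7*57651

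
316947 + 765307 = 1082254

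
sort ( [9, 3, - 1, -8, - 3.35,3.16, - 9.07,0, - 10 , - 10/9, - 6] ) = [ - 10,-9.07, - 8, - 6, - 3.35,- 10/9, - 1 , 0, 3,  3.16 , 9] 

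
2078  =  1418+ 660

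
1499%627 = 245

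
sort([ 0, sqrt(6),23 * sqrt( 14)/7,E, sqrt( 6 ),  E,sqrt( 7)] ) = [ 0, sqrt( 6 ),sqrt ( 6), sqrt(7 ),E,E,23 * sqrt( 14)/7] 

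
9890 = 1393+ 8497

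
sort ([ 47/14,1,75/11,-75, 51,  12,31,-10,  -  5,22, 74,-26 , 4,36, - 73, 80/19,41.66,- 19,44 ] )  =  [-75, - 73,-26,-19, - 10, -5, 1, 47/14,4,80/19, 75/11,12,22,31,36,41.66, 44,51, 74]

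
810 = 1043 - 233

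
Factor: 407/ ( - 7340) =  - 2^ ( - 2)*5^ ( - 1)*11^1*37^1*367^ ( -1 )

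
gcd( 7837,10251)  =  17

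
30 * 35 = 1050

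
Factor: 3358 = 2^1*23^1*73^1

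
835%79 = 45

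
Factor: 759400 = 2^3*5^2*3797^1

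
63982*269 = 17211158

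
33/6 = 5+1/2 = 5.50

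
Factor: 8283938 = 2^1 * 13^1*47^1*6779^1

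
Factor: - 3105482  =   - 2^1*53^1 * 29297^1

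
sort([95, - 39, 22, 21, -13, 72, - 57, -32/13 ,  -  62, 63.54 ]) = [ - 62, - 57,-39, - 13, - 32/13, 21,22 , 63.54,72, 95]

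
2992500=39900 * 75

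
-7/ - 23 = 7/23 = 0.30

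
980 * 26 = 25480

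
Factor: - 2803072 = - 2^7*61^1*359^1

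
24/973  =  24/973 = 0.02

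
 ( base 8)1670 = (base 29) 13O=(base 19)2c2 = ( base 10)952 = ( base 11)796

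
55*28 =1540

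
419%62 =47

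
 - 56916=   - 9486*6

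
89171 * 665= 59298715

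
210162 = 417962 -207800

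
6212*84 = 521808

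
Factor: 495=3^2 * 5^1*11^1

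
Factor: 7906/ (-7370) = -59/55 = -  5^( - 1) * 11^ ( - 1 )*  59^1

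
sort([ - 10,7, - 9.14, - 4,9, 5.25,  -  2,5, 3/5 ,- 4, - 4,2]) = [  -  10,- 9.14,-4, - 4 , - 4, - 2 , 3/5, 2, 5,5.25,7, 9]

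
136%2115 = 136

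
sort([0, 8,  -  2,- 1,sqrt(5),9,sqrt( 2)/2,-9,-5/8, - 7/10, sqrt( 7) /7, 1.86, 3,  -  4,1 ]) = [ - 9, - 4, - 2, - 1, - 7/10, - 5/8, 0,sqrt( 7 )/7, sqrt( 2) /2,1, 1.86, sqrt (5), 3, 8 , 9] 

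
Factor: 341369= 7^1*48767^1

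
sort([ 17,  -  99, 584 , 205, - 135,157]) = [ - 135 , - 99,17, 157, 205, 584]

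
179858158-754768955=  - 574910797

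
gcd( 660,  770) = 110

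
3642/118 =1821/59 = 30.86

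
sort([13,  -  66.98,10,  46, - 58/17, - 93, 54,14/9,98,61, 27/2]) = [ - 93, - 66.98, - 58/17,14/9, 10,13,  27/2,46,54, 61, 98]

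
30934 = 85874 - 54940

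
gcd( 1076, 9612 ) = 4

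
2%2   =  0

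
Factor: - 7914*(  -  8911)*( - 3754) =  - 264738289116 = - 2^2*3^1 * 7^1*19^1*67^1*1319^1*1877^1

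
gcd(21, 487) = 1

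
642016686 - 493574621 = 148442065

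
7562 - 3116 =4446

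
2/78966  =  1/39483 = 0.00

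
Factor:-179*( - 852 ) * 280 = 2^5*3^1 * 5^1 *7^1*71^1* 179^1 = 42702240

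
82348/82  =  1004 + 10/41 = 1004.24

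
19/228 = 1/12  =  0.08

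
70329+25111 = 95440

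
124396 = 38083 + 86313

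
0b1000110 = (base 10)70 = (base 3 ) 2121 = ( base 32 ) 26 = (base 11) 64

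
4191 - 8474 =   -  4283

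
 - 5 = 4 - 9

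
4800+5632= 10432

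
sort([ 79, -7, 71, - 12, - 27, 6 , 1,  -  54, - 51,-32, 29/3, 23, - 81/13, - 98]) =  [-98, - 54, - 51, - 32, - 27, - 12, - 7,- 81/13, 1, 6, 29/3,23, 71, 79] 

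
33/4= 33/4 = 8.25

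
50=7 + 43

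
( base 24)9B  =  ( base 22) a7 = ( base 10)227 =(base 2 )11100011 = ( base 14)123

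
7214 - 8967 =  - 1753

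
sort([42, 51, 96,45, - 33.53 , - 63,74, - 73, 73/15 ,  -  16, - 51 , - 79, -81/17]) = [  -  79, - 73,-63,-51, - 33.53,-16, - 81/17,  73/15,  42,45, 51,  74,96] 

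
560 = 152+408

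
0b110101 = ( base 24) 25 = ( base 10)53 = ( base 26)21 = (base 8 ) 65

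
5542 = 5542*1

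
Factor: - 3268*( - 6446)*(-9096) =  - 2^6*3^1 * 11^1 * 19^1*43^1*293^1*379^1 = -191612042688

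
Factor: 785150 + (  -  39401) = 745749 = 3^2*41^1*43^1*47^1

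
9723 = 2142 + 7581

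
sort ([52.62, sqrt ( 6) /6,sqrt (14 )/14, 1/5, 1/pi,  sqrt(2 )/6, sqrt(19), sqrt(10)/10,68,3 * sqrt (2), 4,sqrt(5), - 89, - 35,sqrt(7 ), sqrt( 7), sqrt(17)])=[ - 89, - 35 , 1/5, sqrt( 2)/6, sqrt ( 14)/14 , sqrt( 10)/10,1/pi, sqrt(6) /6, sqrt( 5),sqrt( 7), sqrt(7), 4, sqrt(17),3 * sqrt(2 ), sqrt(19), 52.62, 68 ]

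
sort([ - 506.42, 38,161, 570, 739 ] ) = [-506.42, 38, 161,570, 739 ] 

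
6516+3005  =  9521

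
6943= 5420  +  1523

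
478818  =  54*8867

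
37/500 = 37/500 = 0.07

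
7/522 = 7/522 = 0.01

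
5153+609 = 5762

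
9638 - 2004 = 7634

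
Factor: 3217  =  3217^1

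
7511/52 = 144 + 23/52 = 144.44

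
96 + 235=331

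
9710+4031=13741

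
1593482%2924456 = 1593482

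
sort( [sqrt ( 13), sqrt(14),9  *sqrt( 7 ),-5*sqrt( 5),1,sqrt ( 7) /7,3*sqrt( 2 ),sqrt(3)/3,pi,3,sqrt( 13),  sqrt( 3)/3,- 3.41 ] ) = [ - 5*sqrt( 5 ), - 3.41,sqrt(7) /7,sqrt( 3 ) /3 , sqrt ( 3)/3, 1, 3,pi,sqrt( 13), sqrt( 13), sqrt( 14 ),3*sqrt ( 2), 9 * sqrt (7 ) ] 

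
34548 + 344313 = 378861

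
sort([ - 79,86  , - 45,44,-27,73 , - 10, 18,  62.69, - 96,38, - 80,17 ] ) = [ - 96,-80, - 79, - 45,  -  27  , - 10,  17,  18,  38,44,  62.69, 73,86] 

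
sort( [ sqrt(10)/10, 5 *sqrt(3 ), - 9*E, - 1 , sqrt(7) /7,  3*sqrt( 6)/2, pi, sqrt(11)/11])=[-9*E, - 1,sqrt(11 ) /11, sqrt ( 10) /10, sqrt(7)/7,  pi,3*sqrt ( 6 )/2, 5*sqrt(3) ]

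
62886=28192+34694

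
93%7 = 2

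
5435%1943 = 1549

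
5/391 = 5/391 = 0.01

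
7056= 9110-2054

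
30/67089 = 10/22363=0.00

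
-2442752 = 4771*(  -  512 )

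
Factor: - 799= - 17^1 * 47^1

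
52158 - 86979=-34821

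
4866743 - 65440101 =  - 60573358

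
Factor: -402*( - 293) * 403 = 47467758 = 2^1 * 3^1*13^1*31^1*67^1*293^1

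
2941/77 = 2941/77 = 38.19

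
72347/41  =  1764+23/41 =1764.56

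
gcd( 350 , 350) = 350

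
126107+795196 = 921303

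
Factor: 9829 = 9829^1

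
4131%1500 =1131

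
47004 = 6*7834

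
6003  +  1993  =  7996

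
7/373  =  7/373 = 0.02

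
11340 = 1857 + 9483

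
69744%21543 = 5115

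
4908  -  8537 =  - 3629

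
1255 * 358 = 449290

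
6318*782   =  4940676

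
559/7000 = 559/7000 = 0.08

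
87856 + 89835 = 177691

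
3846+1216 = 5062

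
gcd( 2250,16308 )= 18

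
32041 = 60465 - 28424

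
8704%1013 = 600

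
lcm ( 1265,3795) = 3795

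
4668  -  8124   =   - 3456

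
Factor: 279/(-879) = -93/293 = - 3^1 * 31^1 * 293^( - 1)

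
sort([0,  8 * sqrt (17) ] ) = [0 , 8 * sqrt( 17)]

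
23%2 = 1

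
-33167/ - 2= 16583 + 1/2=16583.50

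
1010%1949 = 1010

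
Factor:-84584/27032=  - 97/31= - 31^(-1)*97^1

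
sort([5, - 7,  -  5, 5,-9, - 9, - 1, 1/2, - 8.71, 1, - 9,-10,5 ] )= [-10, - 9, - 9, - 9, - 8.71, - 7, - 5 , - 1,  1/2, 1,  5,5, 5]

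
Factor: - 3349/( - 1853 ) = 109^(  -  1 )*197^1 = 197/109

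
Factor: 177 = 3^1*59^1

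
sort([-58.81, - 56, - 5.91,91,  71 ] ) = [-58.81,-56 , - 5.91,71, 91]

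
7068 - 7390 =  - 322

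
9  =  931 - 922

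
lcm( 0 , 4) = 0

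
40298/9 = 40298/9 = 4477.56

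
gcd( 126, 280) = 14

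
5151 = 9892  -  4741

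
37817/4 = 37817/4 = 9454.25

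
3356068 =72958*46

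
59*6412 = 378308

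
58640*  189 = 11082960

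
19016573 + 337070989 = 356087562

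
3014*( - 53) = - 159742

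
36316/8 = 9079/2 = 4539.50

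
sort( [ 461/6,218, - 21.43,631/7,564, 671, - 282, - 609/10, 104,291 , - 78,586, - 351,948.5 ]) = [ - 351,-282, - 78, - 609/10, - 21.43,461/6,631/7,  104,218, 291, 564,586,  671, 948.5 ] 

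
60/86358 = 10/14393 = 0.00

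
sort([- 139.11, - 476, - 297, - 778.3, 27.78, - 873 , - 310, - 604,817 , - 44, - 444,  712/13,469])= [-873, - 778.3, - 604, - 476, - 444, - 310 ,- 297 , - 139.11, - 44,27.78,  712/13,469,817] 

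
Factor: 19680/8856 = 2^2*3^( - 2 )*5^1=20/9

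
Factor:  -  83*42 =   -  3486= - 2^1*3^1*7^1*83^1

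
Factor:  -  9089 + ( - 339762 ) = -348851^1 = - 348851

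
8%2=0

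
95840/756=126 + 146/189 = 126.77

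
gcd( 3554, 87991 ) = 1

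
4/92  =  1/23 = 0.04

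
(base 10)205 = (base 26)7n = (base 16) cd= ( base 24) 8d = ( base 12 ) 151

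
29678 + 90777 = 120455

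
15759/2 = 15759/2 = 7879.50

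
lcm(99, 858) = 2574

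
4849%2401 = 47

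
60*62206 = 3732360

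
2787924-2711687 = 76237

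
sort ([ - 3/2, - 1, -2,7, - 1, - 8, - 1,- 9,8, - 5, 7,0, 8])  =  [  -  9, - 8, - 5,-2, - 3/2,-1, - 1,  -  1 , 0, 7,7,8,8]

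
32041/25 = 32041/25 =1281.64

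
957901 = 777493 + 180408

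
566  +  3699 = 4265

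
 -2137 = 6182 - 8319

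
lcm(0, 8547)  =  0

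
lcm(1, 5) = 5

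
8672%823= 442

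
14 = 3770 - 3756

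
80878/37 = 80878/37 = 2185.89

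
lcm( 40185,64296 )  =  321480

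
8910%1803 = 1698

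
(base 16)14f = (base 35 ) 9k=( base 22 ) F5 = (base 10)335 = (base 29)bg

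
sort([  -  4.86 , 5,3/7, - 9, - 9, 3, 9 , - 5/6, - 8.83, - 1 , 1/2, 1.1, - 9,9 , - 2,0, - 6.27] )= [ - 9, - 9, - 9, - 8.83,  -  6.27, - 4.86, - 2, - 1, - 5/6,0, 3/7,1/2,1.1,3,5, 9,9]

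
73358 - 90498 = -17140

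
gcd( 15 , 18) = 3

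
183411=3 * 61137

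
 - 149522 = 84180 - 233702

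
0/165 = 0 = 0.00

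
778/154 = 389/77 = 5.05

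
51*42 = 2142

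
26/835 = 26/835 = 0.03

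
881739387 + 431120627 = 1312860014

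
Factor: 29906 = 2^1*19^1*787^1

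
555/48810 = 37/3254 = 0.01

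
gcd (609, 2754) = 3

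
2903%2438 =465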